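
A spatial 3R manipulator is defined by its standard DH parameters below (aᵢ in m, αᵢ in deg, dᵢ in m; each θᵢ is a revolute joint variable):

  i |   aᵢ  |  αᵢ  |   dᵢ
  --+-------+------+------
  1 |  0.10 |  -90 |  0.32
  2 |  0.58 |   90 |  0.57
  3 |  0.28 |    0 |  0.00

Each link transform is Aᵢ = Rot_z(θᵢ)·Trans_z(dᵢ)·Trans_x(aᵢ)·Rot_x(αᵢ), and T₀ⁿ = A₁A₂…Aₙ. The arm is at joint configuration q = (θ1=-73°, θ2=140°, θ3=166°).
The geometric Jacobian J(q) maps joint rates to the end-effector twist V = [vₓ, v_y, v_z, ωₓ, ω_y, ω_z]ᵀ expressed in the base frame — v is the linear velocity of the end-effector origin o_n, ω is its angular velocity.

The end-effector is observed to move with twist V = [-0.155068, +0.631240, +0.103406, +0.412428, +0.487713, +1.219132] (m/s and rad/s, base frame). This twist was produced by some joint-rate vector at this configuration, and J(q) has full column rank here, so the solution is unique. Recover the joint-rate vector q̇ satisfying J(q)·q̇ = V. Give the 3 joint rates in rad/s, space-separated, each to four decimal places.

o_n = [0.5701, 0.3167, 0.1218]
J₁: ẑ×o_n = [-0.3167, 0.5701, 0.0000], ω = ẑ
J2: z=[0.9563, 0.2924, 0.0000] o=[0.0292, -0.0956, 0.3200] → [-0.0579, 0.1895, 0.2362, 0.9563, 0.2924, 0.0000]
J3: z=[0.1879, -0.6147, -0.7660] o=[0.4444, 0.4959, -0.0528] → [-0.2446, -0.1291, 0.0435, 0.1879, -0.6147, -0.7660]
q̇ = J⁺·V = [0.8070, 0.5370, -0.5380]

0.8070 0.5370 -0.5380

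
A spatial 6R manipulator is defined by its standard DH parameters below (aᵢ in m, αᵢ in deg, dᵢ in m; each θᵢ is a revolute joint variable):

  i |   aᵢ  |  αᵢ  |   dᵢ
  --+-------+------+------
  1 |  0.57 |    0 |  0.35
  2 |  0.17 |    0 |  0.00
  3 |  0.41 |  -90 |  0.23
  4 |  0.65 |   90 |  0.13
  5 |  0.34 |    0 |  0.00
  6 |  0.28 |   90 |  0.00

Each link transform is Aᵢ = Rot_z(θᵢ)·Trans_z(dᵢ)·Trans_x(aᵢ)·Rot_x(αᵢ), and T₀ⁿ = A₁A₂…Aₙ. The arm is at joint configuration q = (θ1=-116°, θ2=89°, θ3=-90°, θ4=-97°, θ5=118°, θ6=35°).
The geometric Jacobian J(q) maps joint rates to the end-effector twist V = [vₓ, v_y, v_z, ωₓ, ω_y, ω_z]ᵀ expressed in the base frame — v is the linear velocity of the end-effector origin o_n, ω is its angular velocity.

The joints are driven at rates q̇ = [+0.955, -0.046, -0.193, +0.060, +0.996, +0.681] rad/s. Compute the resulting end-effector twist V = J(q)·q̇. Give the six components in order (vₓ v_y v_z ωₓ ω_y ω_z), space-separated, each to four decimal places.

0.4341 0.3246 -0.5066 0.8091 1.4558 0.5116

o_n = [0.2254, -1.1817, 0.8191]
J₁: ẑ×o_n = [1.1817, 0.2254, -0.0000], ω = ẑ
J2: z=[0.0000, 0.0000, 1.0000] o=[-0.2499, -0.5123, 0.3500] → [0.6694, 0.4752, -0.0000, 0.0000, 0.0000, 1.0000]
J3: z=[0.0000, 0.0000, 1.0000] o=[-0.0984, -0.5895, 0.3500] → [0.5922, 0.3238, -0.0000, 0.0000, 0.0000, 1.0000]
J4: z=[0.8910, -0.4540, 0.0000] o=[-0.2845, -0.9548, 0.5800] → [-0.1086, -0.2130, 0.0294, 0.8910, -0.4540, 0.0000]
J5: z=[0.4506, 0.8844, -0.1219] o=[-0.1327, -0.9432, 1.2252] → [-0.3882, 0.1393, -0.4241, 0.4506, 0.8844, -0.1219]
J6: z=[0.4506, 0.8844, -0.1219] o=[0.1259, -1.0969, 1.0667] → [-0.2293, 0.0995, -0.1262, 0.4506, 0.8844, -0.1219]
V = J·q̇ = [0.4341, 0.3246, -0.5066, 0.8091, 1.4558, 0.5116]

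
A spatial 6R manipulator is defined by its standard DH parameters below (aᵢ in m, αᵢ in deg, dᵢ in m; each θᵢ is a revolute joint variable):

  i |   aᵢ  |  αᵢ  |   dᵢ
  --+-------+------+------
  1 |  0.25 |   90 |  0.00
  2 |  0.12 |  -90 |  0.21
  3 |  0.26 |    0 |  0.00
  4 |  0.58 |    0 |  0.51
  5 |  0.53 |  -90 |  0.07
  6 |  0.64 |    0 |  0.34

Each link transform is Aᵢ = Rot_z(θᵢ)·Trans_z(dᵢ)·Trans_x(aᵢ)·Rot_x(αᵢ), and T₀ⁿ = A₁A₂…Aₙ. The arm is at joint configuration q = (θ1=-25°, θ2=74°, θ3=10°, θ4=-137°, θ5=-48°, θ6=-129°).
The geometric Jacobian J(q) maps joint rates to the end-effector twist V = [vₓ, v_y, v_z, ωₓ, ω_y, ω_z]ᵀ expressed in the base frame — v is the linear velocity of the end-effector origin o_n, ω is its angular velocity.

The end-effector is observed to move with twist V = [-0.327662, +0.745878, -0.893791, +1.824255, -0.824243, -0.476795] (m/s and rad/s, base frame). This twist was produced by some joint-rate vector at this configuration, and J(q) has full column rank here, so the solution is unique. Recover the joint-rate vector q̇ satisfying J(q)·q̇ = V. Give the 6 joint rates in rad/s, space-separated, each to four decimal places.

o_n = [-1.1428, -0.5460, 0.2296]
J₁: ẑ×o_n = [0.5460, -1.1428, 0.0000], ω = ẑ
J2: z=[-0.4226, -0.9063, 0.0000] o=[0.2266, -0.1057, 0.0000] → [-0.2081, 0.0970, -1.0550, -0.4226, -0.9063, 0.0000]
J3: z=[-0.8712, 0.4062, 0.2756] o=[0.1678, -0.3100, 0.1154] → [0.1115, -0.2618, 0.7381, -0.8712, 0.4062, 0.2756]
J4: z=[-0.8712, 0.4062, 0.2756] o=[0.2508, -0.2989, 0.3615] → [0.0145, -0.4991, 0.7815, -0.8712, 0.4062, 0.2756]
J5: z=[-0.8712, 0.4062, 0.2756] o=[-0.4764, -0.4708, 0.1665] → [0.0463, -0.1288, 0.3362, -0.8712, 0.4062, 0.2756]
J6: z=[-0.3992, -0.9130, 0.0838] o=[-0.6888, -0.4228, -0.3217] → [-0.4930, 0.1821, -0.3653, -0.3992, -0.9130, 0.0838]
q̇ = J⁺·V = [0.0270, -0.7950, -0.9020, -0.8840, -0.2770, 0.7740]

0.0270 -0.7950 -0.9020 -0.8840 -0.2770 0.7740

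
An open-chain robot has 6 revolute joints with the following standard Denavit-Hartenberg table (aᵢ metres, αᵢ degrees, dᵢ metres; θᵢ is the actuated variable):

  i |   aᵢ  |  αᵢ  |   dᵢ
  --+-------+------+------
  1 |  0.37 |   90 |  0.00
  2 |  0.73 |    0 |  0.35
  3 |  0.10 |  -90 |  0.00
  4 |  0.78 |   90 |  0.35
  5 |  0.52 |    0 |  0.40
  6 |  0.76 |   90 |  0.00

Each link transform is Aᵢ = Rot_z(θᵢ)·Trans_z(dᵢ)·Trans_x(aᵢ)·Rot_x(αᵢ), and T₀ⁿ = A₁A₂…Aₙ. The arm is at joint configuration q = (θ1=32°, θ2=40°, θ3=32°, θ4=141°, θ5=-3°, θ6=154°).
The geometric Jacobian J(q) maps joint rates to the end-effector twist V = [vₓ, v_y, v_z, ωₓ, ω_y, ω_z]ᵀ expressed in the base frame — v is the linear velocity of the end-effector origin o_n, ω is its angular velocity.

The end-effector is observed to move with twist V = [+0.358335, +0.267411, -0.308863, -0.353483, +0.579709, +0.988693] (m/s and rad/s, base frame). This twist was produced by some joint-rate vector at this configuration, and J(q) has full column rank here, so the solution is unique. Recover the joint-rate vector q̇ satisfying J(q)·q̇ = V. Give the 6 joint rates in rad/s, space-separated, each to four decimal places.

o_n = [0.0026, 0.4263, 0.5483]
J₁: ẑ×o_n = [-0.4263, 0.0026, 0.0000], ω = ẑ
J2: z=[0.5299, -0.8480, 0.0000] o=[0.3138, 0.1961, 0.0000] → [-0.4650, -0.2906, -0.1419, 0.5299, -0.8480, 0.0000]
J3: z=[0.5299, -0.8480, 0.0000] o=[0.9735, 0.1956, 0.4692] → [-0.0671, -0.0419, -0.7011, 0.5299, -0.8480, 0.0000]
J4: z=[-0.8065, -0.5040, 0.3090] o=[0.9997, 0.2120, 0.5643] → [-0.0582, -0.3210, -0.6755, -0.8065, -0.5040, 0.3090]
J5: z=[-0.2469, 0.7621, 0.5985] o=[0.2984, 0.3526, 0.0960] → [0.3006, -0.0654, 0.2073, -0.2469, 0.7621, 0.5985]
J6: z=[-0.2469, 0.7621, 0.5985] o=[-0.0573, 0.8822, -0.0568] → [0.7340, 0.1853, 0.0669, -0.2469, 0.7621, 0.5985]
q̇ = J⁺·V = [0.6940, -0.9620, 0.6320, 0.0840, 0.1740, 0.2750]

0.6940 -0.9620 0.6320 0.0840 0.1740 0.2750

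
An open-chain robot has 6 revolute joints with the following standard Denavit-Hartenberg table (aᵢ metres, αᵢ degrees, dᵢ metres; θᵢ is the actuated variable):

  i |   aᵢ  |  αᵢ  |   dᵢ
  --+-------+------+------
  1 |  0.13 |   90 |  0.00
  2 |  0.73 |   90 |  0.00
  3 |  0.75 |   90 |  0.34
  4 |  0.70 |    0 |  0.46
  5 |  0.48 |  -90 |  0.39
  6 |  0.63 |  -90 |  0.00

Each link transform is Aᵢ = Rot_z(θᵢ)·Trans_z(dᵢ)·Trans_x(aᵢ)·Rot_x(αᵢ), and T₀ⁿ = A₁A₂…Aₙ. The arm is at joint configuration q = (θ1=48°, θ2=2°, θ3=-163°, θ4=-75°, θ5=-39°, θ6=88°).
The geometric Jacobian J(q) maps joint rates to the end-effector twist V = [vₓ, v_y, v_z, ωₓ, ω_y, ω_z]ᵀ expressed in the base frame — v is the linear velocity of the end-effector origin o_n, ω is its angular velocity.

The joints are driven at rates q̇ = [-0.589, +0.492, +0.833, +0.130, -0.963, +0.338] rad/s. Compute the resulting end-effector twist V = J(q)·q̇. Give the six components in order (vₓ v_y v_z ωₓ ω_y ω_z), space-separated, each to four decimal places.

-0.5148 0.2299 -0.4090 -0.3118 0.2438 -1.2859

o_n = [0.0473, 0.0552, 0.7932]
J₁: ẑ×o_n = [-0.0552, 0.0473, 0.0000], ω = ẑ
J2: z=[0.7431, -0.6691, 0.0000] o=[0.0870, 0.0966, 0.0000] → [-0.5308, -0.5895, -0.0574, 0.7431, -0.6691, 0.0000]
J3: z=[0.0234, 0.0259, -0.9994] o=[0.5752, 0.6388, 0.0255] → [-0.5633, 0.5097, 0.0001, 0.0234, 0.0259, -0.9994]
J4: z=[0.5152, -0.8570, -0.0102] o=[-0.0595, 0.2616, -0.3393] → [-0.9728, -0.5845, -0.0149, 0.5152, -0.8570, -0.0102]
J5: z=[0.5152, -0.8570, -0.0102] o=[0.0065, -0.2434, 0.3256] → [-0.3977, -0.2413, 0.1887, 0.5152, -0.8570, -0.0102]
J6: z=[-0.7922, -0.4807, 0.3760] o=[0.3644, -0.4885, 0.7664] → [-0.2173, -0.0980, -0.5832, -0.7922, -0.4807, 0.3760]
V = J·q̇ = [-0.5148, 0.2299, -0.4090, -0.3118, 0.2438, -1.2859]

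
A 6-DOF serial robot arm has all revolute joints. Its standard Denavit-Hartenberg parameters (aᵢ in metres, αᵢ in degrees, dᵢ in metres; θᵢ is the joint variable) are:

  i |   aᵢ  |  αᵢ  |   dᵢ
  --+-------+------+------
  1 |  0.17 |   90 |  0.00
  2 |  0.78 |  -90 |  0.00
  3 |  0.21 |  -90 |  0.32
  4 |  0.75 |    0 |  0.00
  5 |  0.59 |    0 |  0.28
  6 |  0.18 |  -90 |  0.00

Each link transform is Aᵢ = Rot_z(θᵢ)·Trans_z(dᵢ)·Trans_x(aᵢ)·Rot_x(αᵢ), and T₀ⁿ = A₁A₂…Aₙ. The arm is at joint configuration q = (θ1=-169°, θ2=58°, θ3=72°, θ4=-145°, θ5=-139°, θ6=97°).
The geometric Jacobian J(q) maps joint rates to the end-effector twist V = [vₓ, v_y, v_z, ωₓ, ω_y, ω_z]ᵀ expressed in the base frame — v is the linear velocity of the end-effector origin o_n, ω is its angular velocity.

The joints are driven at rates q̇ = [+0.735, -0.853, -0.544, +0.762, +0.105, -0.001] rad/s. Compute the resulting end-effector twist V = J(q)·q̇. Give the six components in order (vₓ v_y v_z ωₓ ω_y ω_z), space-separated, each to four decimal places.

o_n = [-0.2970, 0.2807, 0.4028]
J₁: ẑ×o_n = [-0.2807, -0.2970, 0.0000], ω = ẑ
J2: z=[-0.1908, 0.9816, 0.0000] o=[-0.1669, -0.0324, 0.0000] → [0.3954, 0.0769, 0.0680, -0.1908, 0.9816, 0.0000]
J3: z=[0.8325, 0.1618, 0.5299] o=[-0.5726, -0.1113, 0.6615] → [-0.2496, 0.3614, 0.2817, 0.8325, 0.1618, 0.5299]
J4: z=[0.5537, -0.2072, -0.8065] o=[-0.3019, -0.2621, 0.8861] → [0.5379, 0.2637, 0.3016, 0.5537, -0.2072, -0.8065]
J5: z=[0.5537, -0.2072, -0.8065] o=[0.0435, 0.4002, 0.9530] → [0.0176, 0.5793, -0.1367, 0.5537, -0.2072, -0.8065]
J6: z=[0.5537, -0.2072, -0.8065] o=[-0.2751, 0.1119, 0.4613] → [0.1483, 0.0501, 0.0889, 0.5537, -0.2072, -0.8065]
V = J·q̇ = [0.0038, -0.2188, 0.0041, 0.1894, -1.1048, -0.2517]

0.0038 -0.2188 0.0041 0.1894 -1.1048 -0.2517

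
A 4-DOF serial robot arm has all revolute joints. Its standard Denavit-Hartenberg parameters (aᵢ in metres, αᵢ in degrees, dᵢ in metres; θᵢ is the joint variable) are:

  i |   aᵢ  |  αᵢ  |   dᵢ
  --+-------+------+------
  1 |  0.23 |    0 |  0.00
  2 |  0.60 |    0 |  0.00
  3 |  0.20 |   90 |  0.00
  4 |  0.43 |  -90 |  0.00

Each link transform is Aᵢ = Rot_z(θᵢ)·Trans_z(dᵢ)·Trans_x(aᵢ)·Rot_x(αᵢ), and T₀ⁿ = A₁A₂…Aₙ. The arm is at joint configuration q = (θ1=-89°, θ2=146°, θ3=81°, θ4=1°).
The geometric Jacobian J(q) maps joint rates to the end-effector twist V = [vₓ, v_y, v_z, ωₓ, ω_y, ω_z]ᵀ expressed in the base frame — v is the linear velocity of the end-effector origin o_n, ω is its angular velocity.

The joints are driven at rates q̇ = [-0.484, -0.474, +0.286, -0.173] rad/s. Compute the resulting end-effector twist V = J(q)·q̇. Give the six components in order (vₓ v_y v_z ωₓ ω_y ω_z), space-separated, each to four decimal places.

o_n = [-0.1373, 0.6947, 0.0075]
J₁: ẑ×o_n = [-0.6947, -0.1373, 0.0000], ω = ẑ
J2: z=[0.0000, 0.0000, 1.0000] o=[0.0040, -0.2300, 0.0000] → [-0.9247, -0.1413, 0.0000, 0.0000, 0.0000, 1.0000]
J3: z=[0.0000, 0.0000, 1.0000] o=[0.3308, 0.2732, 0.0000] → [-0.4215, -0.4681, 0.0000, 0.0000, 0.0000, 1.0000]
J4: z=[0.6691, 0.7431, 0.0000] o=[0.1822, 0.4071, 0.0000] → [0.0056, -0.0050, 0.4299, 0.6691, 0.7431, 0.0000]
V = J·q̇ = [0.6531, 0.0005, -0.0744, -0.1158, -0.1286, -0.6720]

0.6531 0.0005 -0.0744 -0.1158 -0.1286 -0.6720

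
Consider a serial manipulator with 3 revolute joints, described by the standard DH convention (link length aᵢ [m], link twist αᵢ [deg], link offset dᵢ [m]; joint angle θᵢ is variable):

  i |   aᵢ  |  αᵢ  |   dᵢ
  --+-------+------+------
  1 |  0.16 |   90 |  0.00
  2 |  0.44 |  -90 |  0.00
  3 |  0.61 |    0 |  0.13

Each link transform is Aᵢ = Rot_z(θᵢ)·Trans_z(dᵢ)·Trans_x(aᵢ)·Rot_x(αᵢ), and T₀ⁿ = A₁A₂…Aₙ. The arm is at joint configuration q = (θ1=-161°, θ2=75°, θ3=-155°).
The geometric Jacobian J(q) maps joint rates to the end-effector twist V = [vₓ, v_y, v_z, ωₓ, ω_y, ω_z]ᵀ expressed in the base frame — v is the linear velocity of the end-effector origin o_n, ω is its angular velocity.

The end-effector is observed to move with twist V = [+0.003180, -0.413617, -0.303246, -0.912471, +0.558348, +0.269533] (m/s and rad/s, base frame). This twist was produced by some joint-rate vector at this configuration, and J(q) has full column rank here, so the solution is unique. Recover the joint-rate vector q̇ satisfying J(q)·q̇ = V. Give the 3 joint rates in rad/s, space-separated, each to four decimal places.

0.4520 0.8250 -0.7050

o_n = [-0.0889, 0.2421, -0.0754]
J₁: ẑ×o_n = [-0.2421, -0.0889, 0.0000], ω = ẑ
J2: z=[-0.3256, 0.9455, 0.0000] o=[-0.1513, -0.0521, 0.0000] → [-0.0713, -0.0245, -0.1548, -0.3256, 0.9455, 0.0000]
J3: z=[0.9133, 0.3145, 0.2588] o=[-0.2590, -0.0892, 0.4250] → [-0.2431, 0.5010, 0.2490, 0.9133, 0.3145, 0.2588]
q̇ = J⁺·V = [0.4520, 0.8250, -0.7050]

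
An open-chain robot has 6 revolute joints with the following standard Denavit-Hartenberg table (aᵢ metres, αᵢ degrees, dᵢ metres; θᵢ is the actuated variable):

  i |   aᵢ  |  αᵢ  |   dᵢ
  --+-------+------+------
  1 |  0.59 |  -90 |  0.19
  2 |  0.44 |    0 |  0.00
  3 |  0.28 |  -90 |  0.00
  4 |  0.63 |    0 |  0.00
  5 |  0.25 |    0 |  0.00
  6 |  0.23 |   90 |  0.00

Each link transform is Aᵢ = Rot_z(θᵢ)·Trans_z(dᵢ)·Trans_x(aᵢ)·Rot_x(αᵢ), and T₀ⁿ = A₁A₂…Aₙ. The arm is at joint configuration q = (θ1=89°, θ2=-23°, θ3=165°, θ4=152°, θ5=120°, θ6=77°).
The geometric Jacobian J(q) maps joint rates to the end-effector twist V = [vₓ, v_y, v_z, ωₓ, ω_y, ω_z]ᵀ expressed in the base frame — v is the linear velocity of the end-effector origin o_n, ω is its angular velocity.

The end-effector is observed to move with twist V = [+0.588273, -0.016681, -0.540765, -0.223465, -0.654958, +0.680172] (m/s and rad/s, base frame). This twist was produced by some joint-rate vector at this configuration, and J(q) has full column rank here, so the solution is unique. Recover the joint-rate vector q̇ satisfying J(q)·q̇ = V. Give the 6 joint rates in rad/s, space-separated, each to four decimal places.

-0.1630 0.9730 -0.7610 -0.3170 0.6620 0.7250

o_n = [0.0200, 1.0277, 0.3876]
J₁: ẑ×o_n = [-1.0277, 0.0200, 0.0000], ω = ẑ
J2: z=[-0.9998, 0.0175, 0.0000] o=[0.0103, 0.5899, 0.1900] → [0.0034, 0.1976, -0.4379, -0.9998, 0.0175, 0.0000]
J3: z=[-0.9998, 0.0175, 0.0000] o=[0.0174, 0.9949, 0.3619] → [0.0004, 0.0257, -0.0329, -0.9998, 0.0175, 0.0000]
J4: z=[-0.0107, -0.6156, 0.7880] o=[0.0135, 0.7743, 0.1895] → [-0.3217, 0.0072, 0.0013, -0.0107, -0.6156, 0.7880]
J5: z=[-0.0107, -0.6156, 0.7880] o=[0.3169, 1.2074, 0.5320] → [0.2304, -0.2355, -0.1808, -0.0107, -0.6156, 0.7880]
J6: z=[-0.0107, -0.6156, 0.7880] o=[0.0670, 1.2049, 0.5266] → [0.2251, -0.0385, -0.0270, -0.0107, -0.6156, 0.7880]
q̇ = J⁺·V = [-0.1630, 0.9730, -0.7610, -0.3170, 0.6620, 0.7250]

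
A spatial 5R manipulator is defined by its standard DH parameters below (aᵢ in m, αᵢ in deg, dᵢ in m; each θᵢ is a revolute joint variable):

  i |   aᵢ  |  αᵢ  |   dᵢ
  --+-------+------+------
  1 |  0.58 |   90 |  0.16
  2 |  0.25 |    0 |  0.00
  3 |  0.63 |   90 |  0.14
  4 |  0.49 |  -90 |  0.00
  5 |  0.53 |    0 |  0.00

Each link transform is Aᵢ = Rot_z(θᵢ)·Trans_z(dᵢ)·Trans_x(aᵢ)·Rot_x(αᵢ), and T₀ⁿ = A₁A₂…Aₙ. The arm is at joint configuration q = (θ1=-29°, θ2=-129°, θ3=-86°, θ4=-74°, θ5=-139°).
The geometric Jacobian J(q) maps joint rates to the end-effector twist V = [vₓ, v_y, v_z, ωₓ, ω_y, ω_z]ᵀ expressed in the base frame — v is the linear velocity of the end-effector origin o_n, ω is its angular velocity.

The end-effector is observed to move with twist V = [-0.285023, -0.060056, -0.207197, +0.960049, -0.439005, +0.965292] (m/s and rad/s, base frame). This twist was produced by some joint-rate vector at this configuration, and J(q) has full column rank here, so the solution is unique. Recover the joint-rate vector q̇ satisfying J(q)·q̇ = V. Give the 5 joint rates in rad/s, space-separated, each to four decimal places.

o_n = [0.0490, -0.0883, 0.6261]
J₁: ẑ×o_n = [0.0883, 0.0490, -0.0000], ω = ẑ
J2: z=[-0.4848, -0.8746, 0.0000] o=[0.5073, -0.2812, 0.1600] → [-0.4077, 0.2260, -0.4943, -0.4848, -0.8746, 0.0000]
J3: z=[-0.4848, -0.8746, 0.0000] o=[0.3697, -0.2049, -0.0343] → [-0.5776, 0.3202, -0.3369, -0.4848, -0.8746, 0.0000]
J4: z=[0.5017, -0.2781, 0.8192] o=[-0.1496, -0.0772, 0.3271] → [-0.0740, 0.0127, 0.0496, 0.5017, -0.2781, 0.8192]
J5: z=[-0.8223, 0.1407, 0.5514] o=[-0.0180, 0.3884, 0.4045] → [0.2940, 0.2192, 0.3826, -0.8223, 0.1407, 0.5514]
q̇ = J⁺·V = [0.5230, -0.1170, 0.2100, 0.9660, -0.6330]

0.5230 -0.1170 0.2100 0.9660 -0.6330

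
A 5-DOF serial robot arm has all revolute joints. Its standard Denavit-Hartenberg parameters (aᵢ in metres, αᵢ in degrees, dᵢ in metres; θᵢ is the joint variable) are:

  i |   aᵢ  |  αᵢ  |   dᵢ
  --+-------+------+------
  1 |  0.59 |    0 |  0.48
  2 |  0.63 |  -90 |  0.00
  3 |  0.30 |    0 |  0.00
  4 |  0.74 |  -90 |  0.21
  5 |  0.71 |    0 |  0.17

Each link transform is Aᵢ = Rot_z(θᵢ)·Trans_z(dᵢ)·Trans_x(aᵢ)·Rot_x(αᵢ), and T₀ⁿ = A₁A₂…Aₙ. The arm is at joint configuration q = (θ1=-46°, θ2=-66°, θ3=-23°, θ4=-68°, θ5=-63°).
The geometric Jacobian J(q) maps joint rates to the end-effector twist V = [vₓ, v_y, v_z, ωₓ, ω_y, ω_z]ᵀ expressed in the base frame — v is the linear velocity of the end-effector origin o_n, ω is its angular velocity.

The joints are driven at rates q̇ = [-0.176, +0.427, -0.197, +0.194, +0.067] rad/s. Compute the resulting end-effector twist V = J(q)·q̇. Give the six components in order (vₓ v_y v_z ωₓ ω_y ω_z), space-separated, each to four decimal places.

0.2408 0.0577 0.0972 -0.0279 -0.0610 0.2522

o_n = [0.7949, -1.7206, 1.6624]
J₁: ẑ×o_n = [1.7206, 0.7949, -0.0000], ω = ẑ
J2: z=[0.0000, 0.0000, 1.0000] o=[0.4098, -0.4244, 0.4800] → [1.2962, 0.3851, -0.0000, 0.0000, 0.0000, 1.0000]
J3: z=[0.9272, -0.3746, 0.0000] o=[0.1738, -1.0085, 0.4800] → [-0.4429, -1.0963, -0.4276, 0.9272, -0.3746, 0.0000]
J4: z=[0.9272, -0.3746, 0.0000] o=[0.0704, -1.2646, 0.5972] → [-0.3990, -0.9876, -0.1514, 0.9272, -0.3746, 0.0000]
J5: z=[-0.3745, -0.9270, 0.0175] o=[0.2699, -1.3313, 1.3371] → [-0.2947, 0.1310, 0.6325, -0.3745, -0.9270, 0.0175]
V = J·q̇ = [0.2408, 0.0577, 0.0972, -0.0279, -0.0610, 0.2522]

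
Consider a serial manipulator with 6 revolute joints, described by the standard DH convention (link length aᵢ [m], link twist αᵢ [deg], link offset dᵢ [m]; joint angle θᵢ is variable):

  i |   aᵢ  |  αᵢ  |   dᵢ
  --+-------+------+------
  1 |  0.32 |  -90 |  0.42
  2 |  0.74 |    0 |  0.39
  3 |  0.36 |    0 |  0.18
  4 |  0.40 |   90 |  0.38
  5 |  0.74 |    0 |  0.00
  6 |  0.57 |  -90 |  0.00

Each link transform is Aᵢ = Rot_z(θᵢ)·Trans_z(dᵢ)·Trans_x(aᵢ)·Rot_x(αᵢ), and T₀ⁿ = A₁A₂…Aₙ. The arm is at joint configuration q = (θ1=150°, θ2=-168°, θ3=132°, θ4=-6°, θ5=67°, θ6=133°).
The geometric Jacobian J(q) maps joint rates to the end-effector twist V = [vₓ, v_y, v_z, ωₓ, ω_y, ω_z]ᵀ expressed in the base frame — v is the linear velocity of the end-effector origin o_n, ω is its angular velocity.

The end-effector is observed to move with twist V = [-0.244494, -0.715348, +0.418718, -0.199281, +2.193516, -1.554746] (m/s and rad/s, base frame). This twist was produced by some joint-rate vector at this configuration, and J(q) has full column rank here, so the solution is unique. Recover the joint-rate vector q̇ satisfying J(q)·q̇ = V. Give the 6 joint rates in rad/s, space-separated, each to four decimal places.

-0.1450 -0.5200 -0.8710 -0.4090 -0.9480 -0.9490

o_n = [-0.7194, -1.2431, 0.8882]
J₁: ẑ×o_n = [1.2431, -0.7194, 0.0000], ω = ẑ
J2: z=[-0.5000, -0.8660, 0.0000] o=[-0.2771, 0.1600, 0.4200] → [-0.4055, 0.2341, 0.3185, -0.5000, -0.8660, 0.0000]
J3: z=[-0.5000, -0.8660, 0.0000] o=[0.1547, -0.5397, 0.5739] → [-0.2722, 0.1572, -0.4053, -0.5000, -0.8660, 0.0000]
J4: z=[-0.5000, -0.8660, 0.0000] o=[-0.1875, -0.5499, 0.7855] → [-0.0890, 0.0514, -0.1141, -0.5000, -0.8660, 0.0000]
J5: z=[0.5795, -0.3346, 0.7431] o=[-0.6349, -0.7304, 1.0531] → [0.4362, 0.0328, -0.3253, 0.5795, -0.3346, 0.7431]
J6: z=[0.5795, -0.3346, 0.7431] o=[-1.1616, -1.2129, 1.2466] → [0.1423, 0.5363, 0.1304, 0.5795, -0.3346, 0.7431]
q̇ = J⁺·V = [-0.1450, -0.5200, -0.8710, -0.4090, -0.9480, -0.9490]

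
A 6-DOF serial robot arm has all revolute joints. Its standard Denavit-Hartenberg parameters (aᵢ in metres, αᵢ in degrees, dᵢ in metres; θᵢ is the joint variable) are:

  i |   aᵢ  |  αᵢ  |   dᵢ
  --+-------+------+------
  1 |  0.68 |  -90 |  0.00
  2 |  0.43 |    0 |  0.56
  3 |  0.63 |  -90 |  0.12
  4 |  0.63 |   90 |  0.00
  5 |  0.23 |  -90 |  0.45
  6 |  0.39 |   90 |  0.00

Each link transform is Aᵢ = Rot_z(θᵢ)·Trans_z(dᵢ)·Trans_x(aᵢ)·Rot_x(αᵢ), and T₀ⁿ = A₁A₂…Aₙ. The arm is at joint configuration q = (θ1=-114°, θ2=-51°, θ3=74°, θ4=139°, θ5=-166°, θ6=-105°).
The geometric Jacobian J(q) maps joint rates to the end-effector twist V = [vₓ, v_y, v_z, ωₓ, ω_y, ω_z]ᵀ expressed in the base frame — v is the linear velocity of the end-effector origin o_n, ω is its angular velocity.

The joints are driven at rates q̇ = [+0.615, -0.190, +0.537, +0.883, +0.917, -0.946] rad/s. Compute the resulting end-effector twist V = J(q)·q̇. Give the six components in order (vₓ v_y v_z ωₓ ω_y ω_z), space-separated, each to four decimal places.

o_n = [-0.9392, -1.4332, 0.0537]
J₁: ẑ×o_n = [1.4332, -0.9392, 0.0000], ω = ẑ
J2: z=[0.9135, -0.4067, 0.0000] o=[-0.2766, -0.6212, 0.0000] → [-0.0218, -0.0490, -1.0113, 0.9135, -0.4067, 0.0000]
J3: z=[0.9135, -0.4067, 0.0000] o=[0.1249, -1.0962, 0.3342] → [0.1141, 0.2562, -0.7407, 0.9135, -0.4067, 0.0000]
J4: z=[0.1589, 0.3570, -0.9205] o=[-0.0013, -1.6748, 0.0880] → [0.2101, 0.8688, 0.3732, 0.1589, 0.3570, -0.9205]
J5: z=[-0.9351, -0.2447, -0.2563] o=[-0.2009, -1.1068, 0.2738] → [-0.0298, -0.0166, 0.1245, -0.9351, -0.2447, -0.2563]
J6: z=[-0.2308, -0.1283, 0.9645] o=[-0.5598, -1.4380, 0.1438] → [0.0069, -0.3867, -0.0498, -0.2308, -0.1283, 0.9645]
V = J·q̇ = [1.0985, 0.6871, 0.2851, -0.1818, 0.0710, -1.3453]

1.0985 0.6871 0.2851 -0.1818 0.0710 -1.3453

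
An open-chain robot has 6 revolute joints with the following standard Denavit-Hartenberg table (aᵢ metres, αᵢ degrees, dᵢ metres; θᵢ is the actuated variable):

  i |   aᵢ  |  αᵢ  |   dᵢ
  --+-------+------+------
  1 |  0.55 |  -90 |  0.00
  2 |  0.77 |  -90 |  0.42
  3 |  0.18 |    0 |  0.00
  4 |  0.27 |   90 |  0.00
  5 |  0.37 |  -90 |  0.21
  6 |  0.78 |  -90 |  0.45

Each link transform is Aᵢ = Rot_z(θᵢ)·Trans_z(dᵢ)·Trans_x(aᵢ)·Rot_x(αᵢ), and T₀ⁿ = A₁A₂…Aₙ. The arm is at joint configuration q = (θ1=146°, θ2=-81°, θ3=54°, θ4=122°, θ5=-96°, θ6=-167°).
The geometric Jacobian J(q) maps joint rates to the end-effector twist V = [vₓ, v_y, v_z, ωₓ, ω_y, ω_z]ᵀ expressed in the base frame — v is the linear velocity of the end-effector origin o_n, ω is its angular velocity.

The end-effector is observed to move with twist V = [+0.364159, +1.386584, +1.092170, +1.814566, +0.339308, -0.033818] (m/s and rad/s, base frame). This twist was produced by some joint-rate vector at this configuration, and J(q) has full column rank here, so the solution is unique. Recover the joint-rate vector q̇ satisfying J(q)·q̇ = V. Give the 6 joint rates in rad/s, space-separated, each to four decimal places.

-0.8800 -0.4970 -0.7470 -0.7440 0.8410 -0.5760

o_n = [-0.6628, 0.6438, 0.0911]
J₁: ẑ×o_n = [-0.6438, -0.6628, 0.0000], ω = ẑ
J2: z=[-0.5592, -0.8290, 0.0000] o=[-0.4560, 0.3076, 0.0000] → [-0.0755, 0.0510, -0.3595, -0.5592, -0.8290, 0.0000]
J3: z=[-0.8188, 0.5523, -0.1564] o=[-0.7907, 0.0267, 0.7605] → [-0.2732, -0.5681, -0.5759, -0.8188, 0.5523, -0.1564]
J4: z=[-0.8188, 0.5523, -0.1564] o=[-0.7230, 0.1567, 0.8650] → [-0.3512, -0.6431, -0.4320, -0.8188, 0.5523, -0.1564]
J5: z=[0.5488, 0.8331, 0.0689] o=[-0.6775, 0.1488, 0.5990] → [-0.4572, 0.2797, 0.2594, 0.5488, 0.8331, 0.0689]
J6: z=[0.2531, -0.0870, -0.9635] o=[-0.2675, 0.1216, 0.7091] → [0.5569, 0.5373, 0.0977, 0.2531, -0.0870, -0.9635]
q̇ = J⁺·V = [-0.8800, -0.4970, -0.7470, -0.7440, 0.8410, -0.5760]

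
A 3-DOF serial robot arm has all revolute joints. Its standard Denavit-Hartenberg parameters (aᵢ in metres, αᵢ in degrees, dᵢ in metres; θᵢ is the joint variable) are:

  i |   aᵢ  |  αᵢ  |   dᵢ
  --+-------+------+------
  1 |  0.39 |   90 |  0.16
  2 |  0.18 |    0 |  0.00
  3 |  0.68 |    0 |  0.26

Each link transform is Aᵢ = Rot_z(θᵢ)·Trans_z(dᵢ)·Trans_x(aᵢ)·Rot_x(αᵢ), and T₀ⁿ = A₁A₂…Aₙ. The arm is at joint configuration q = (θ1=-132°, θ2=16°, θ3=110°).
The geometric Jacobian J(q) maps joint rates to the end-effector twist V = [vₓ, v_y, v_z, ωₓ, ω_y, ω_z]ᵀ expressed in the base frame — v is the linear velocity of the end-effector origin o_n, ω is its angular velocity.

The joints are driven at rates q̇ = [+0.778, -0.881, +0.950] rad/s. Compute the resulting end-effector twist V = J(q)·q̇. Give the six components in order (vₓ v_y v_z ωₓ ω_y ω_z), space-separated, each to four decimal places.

-0.0448 -0.2396 -0.1800 -0.0513 0.0462 0.7780

o_n = [-0.3025, 0.0526, 0.7597]
J₁: ẑ×o_n = [-0.0526, -0.3025, 0.0000], ω = ẑ
J2: z=[-0.7431, 0.6691, 0.0000] o=[-0.2610, -0.2898, 0.1600] → [0.4013, 0.4457, -0.2267, -0.7431, 0.6691, 0.0000]
J3: z=[-0.7431, 0.6691, 0.0000] o=[-0.3767, -0.4184, 0.2096] → [0.3681, 0.4088, -0.3997, -0.7431, 0.6691, 0.0000]
V = J·q̇ = [-0.0448, -0.2396, -0.1800, -0.0513, 0.0462, 0.7780]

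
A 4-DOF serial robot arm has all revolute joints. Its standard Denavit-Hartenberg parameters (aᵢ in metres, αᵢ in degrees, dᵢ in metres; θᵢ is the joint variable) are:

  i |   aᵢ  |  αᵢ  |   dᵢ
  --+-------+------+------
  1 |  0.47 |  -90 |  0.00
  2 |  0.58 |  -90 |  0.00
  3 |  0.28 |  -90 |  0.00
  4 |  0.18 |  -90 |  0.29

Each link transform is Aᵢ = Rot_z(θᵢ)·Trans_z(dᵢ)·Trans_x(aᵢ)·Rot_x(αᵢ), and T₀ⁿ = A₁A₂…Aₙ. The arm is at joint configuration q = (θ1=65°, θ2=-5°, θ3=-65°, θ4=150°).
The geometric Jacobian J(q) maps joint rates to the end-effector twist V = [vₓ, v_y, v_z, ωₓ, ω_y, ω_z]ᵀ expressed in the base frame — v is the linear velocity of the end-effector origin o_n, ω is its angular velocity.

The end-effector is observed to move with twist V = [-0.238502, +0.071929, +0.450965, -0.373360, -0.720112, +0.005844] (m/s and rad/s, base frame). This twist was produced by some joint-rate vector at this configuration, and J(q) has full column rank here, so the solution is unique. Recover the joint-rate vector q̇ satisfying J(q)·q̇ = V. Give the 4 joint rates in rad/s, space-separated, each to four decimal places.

o_n = [0.5814, 1.2229, 0.1677]
J₁: ẑ×o_n = [-1.2229, 0.5814, 0.0000], ω = ẑ
J2: z=[-0.9063, 0.4226, 0.0000] o=[0.1986, 0.4260, 0.0000] → [0.0709, 0.1520, -0.8840, -0.9063, 0.4226, 0.0000]
J3: z=[0.0368, 0.0790, -0.9962] o=[0.4428, 0.9496, 0.0506] → [0.2815, -0.1423, -0.0009, 0.0368, 0.0790, -0.9962]
J4: z=[0.7646, 0.6397, 0.0790] o=[0.2626, 1.1637, 0.0609] → [0.0637, -0.0565, -0.1586, 0.7646, 0.6397, 0.0790]
q̇ = J⁺·V = [0.1430, -0.3480, 0.0660, -0.9040]

0.1430 -0.3480 0.0660 -0.9040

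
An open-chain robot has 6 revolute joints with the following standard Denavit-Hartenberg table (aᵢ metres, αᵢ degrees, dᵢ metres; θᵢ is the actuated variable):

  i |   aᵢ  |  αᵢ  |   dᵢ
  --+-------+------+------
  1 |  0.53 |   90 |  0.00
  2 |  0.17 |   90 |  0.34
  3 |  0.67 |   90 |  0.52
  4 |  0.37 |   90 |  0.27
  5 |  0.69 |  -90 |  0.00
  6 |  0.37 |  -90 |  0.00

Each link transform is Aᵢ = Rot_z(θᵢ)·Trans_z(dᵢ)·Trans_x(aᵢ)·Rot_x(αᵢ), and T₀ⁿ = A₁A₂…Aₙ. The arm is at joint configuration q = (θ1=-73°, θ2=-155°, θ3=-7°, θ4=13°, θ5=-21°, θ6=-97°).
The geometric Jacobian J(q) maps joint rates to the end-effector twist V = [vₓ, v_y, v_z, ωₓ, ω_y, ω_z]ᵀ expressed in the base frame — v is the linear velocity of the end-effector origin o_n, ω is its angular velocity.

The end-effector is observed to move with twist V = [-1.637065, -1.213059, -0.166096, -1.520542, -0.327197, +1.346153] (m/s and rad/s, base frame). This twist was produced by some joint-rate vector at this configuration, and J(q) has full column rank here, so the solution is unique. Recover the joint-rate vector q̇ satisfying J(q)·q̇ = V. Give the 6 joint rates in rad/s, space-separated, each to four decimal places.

0.7460 -0.3320 0.5550 -0.9570 -0.1250 -0.9580

o_n = [-0.4731, 1.2250, -0.4377]
J₁: ẑ×o_n = [-1.2250, -0.4731, 0.0000], ω = ẑ
J2: z=[-0.9563, -0.2924, 0.0000] o=[0.1550, -0.5068, 0.0000] → [0.1280, -0.4186, -1.8398, -0.9563, -0.2924, 0.0000]
J3: z=[-0.1236, 0.4042, 0.9063] o=[-0.2152, -0.4589, -0.0718] → [-1.6740, -0.2789, -0.1039, -0.1236, 0.4042, 0.9063]
J4: z=[0.9815, 0.1846, 0.0515] o=[-0.3776, 0.3515, 0.1184] → [-0.1476, 0.5409, 0.8749, 0.9815, 0.1846, 0.0515]
J5: z=[0.0874, -0.1923, -0.9774] o=[-0.1757, 0.7579, 0.0565] → [0.5515, 0.3339, -0.0163, 0.0874, -0.1923, -0.9774]
J6: z=[0.8552, 0.5177, -0.0253] o=[-0.5282, 1.3332, -0.0882] → [-0.1837, 0.2975, -0.1211, 0.8552, 0.5177, -0.0253]
q̇ = J⁺·V = [0.7460, -0.3320, 0.5550, -0.9570, -0.1250, -0.9580]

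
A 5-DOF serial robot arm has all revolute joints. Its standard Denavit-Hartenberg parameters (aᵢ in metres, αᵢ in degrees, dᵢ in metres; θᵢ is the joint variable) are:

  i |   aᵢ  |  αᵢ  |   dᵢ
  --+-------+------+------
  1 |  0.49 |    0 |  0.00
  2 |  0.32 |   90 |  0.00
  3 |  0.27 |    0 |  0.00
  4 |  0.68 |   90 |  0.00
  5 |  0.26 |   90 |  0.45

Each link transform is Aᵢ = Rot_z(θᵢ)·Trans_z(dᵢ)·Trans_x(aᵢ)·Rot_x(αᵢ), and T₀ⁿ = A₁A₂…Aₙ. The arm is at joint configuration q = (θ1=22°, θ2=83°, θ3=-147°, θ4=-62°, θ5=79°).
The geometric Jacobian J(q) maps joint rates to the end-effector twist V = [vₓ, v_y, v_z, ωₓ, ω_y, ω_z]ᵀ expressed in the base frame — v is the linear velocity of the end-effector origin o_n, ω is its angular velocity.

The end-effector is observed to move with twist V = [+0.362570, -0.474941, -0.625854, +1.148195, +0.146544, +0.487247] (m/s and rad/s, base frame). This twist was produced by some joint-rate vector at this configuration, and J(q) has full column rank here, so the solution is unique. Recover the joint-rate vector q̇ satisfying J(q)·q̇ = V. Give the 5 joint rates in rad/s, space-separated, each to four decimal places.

0.1250 0.6430 0.8120 0.3350 -0.3210

o_n = [0.7853, -0.0657, 0.6002]
J₁: ẑ×o_n = [0.0657, 0.7853, -0.0000], ω = ẑ
J2: z=[0.0000, 0.0000, 1.0000] o=[0.4543, 0.1836, 0.0000] → [0.2492, 0.3310, -0.0000, 0.0000, 0.0000, 1.0000]
J3: z=[0.9659, 0.2588, 0.0000] o=[0.3715, 0.4927, 0.0000] → [0.1554, -0.5798, -0.6464, 0.9659, 0.2588, 0.0000]
J4: z=[0.9659, 0.2588, 0.0000] o=[0.4301, 0.2739, -0.1471] → [0.1934, -0.7218, -0.4200, 0.9659, 0.2588, 0.0000]
J5: z=[-0.1255, 0.4683, 0.8746] o=[0.5840, -0.3005, 0.1826] → [-0.0099, 0.2285, -0.1237, -0.1255, 0.4683, 0.8746]
q̇ = J⁺·V = [0.1250, 0.6430, 0.8120, 0.3350, -0.3210]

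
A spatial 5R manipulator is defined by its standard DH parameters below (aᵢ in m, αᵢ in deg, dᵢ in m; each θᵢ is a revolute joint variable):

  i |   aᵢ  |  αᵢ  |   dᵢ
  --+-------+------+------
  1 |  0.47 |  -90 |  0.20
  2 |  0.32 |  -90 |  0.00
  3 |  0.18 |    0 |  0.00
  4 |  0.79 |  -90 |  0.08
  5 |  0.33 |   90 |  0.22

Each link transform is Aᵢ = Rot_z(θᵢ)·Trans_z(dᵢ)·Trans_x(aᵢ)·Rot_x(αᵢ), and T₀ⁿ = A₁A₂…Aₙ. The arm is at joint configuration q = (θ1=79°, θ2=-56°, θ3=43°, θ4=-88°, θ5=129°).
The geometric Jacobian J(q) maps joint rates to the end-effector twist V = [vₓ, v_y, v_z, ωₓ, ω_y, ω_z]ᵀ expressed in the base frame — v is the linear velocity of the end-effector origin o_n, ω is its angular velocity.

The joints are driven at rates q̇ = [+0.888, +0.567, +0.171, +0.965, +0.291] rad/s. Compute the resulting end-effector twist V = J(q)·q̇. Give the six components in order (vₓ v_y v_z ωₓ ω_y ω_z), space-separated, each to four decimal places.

0.0399 0.5913 -0.0938 -0.1529 1.1064 0.4233

o_n = [0.0395, 0.9026, 1.1434]
J₁: ẑ×o_n = [-0.9026, 0.0395, 0.0000], ω = ẑ
J2: z=[-0.9816, 0.1908, 0.0000] o=[0.0897, 0.4614, 0.2000] → [0.1800, 0.9261, -0.4235, -0.9816, 0.1908, 0.0000]
J3: z=[0.1582, 0.8138, -0.5592] o=[0.1238, 0.6370, 0.4653] → [0.7004, -0.0601, 0.1106, 0.1582, 0.8138, -0.5592]
J4: z=[0.1582, 0.8138, -0.5592] o=[0.2584, 0.6859, 0.5744] → [0.5842, 0.0324, 0.2124, 0.1582, 0.8138, -0.5592]
J5: z=[0.7696, 0.2532, 0.5862] o=[-0.2177, 1.1642, 0.9928] → [0.1915, 0.0349, -0.2665, 0.7696, 0.2532, 0.5862]
V = J·q̇ = [0.0399, 0.5913, -0.0938, -0.1529, 1.1064, 0.4233]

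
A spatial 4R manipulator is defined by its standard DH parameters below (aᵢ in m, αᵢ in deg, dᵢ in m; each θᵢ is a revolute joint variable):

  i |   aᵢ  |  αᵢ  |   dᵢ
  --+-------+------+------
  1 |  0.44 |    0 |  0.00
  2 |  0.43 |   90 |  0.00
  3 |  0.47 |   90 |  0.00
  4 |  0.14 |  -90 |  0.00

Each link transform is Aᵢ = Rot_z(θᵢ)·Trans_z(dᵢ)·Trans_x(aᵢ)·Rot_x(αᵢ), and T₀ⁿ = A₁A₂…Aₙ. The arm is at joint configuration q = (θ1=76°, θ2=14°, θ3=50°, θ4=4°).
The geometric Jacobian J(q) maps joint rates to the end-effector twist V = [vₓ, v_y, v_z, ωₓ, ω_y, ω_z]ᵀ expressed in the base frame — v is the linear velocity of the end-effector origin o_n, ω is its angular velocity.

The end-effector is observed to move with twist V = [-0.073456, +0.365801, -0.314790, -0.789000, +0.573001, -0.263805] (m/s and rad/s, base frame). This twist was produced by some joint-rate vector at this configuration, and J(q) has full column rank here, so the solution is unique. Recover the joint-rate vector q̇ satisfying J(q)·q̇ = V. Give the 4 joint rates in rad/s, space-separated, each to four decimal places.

-0.0010 0.2180 -0.7890 0.7480

o_n = [0.1162, 1.2488, 0.4670]
J₁: ẑ×o_n = [-1.2488, 0.1162, 0.0000], ω = ẑ
J2: z=[0.0000, 0.0000, 1.0000] o=[0.1064, 0.4269, 0.0000] → [-0.8219, 0.0098, 0.0000, 0.0000, 0.0000, 1.0000]
J3: z=[1.0000, 0.0000, 0.0000] o=[0.1064, 0.8569, 0.0000] → [0.0000, -0.4670, 0.3919, 1.0000, 0.0000, 0.0000]
J4: z=[0.0000, 0.7660, -0.6428] o=[0.1064, 1.1590, 0.3600] → [0.1397, -0.0063, -0.0075, 0.0000, 0.7660, -0.6428]
q̇ = J⁺·V = [-0.0010, 0.2180, -0.7890, 0.7480]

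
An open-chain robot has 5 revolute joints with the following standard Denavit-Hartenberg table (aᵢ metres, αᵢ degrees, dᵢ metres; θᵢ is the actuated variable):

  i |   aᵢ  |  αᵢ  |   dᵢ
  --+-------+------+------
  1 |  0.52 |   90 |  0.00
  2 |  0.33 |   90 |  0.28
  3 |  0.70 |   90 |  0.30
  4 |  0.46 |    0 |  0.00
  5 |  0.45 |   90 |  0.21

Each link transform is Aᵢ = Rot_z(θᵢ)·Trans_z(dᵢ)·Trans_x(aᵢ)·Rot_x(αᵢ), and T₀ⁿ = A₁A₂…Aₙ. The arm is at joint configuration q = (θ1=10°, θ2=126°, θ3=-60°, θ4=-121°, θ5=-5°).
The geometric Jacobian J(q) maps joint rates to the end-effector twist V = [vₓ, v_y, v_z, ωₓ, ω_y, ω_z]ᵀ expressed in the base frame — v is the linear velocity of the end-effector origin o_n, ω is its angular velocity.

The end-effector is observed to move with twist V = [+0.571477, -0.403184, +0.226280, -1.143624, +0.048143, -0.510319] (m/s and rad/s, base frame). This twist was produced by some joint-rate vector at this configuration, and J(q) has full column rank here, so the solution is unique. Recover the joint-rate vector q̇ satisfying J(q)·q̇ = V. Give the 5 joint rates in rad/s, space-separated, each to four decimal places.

-0.7900 -0.7560 -0.7400 -0.3240 -0.6960

o_n = [0.0042, -0.0023, -0.0692]
J₁: ẑ×o_n = [0.0023, 0.0042, -0.0000], ω = ẑ
J2: z=[0.1736, -0.9848, 0.0000] o=[0.5121, 0.0903, 0.0000] → [0.0682, 0.0120, -0.5162, 0.1736, -0.9848, 0.0000]
J3: z=[0.7967, 0.1405, 0.5878] o=[0.3697, -0.2191, 0.2670] → [-0.1747, 0.0531, 0.2241, 0.7967, 0.1405, 0.5878]
J4: z=[0.4145, 0.5808, -0.7006] o=[0.3008, 0.3843, 0.7265] → [-0.7330, 0.5376, 0.0120, 0.4145, 0.5808, -0.7006]
J5: z=[0.4145, 0.5808, -0.7006] o=[0.0909, 0.1389, 0.3989] → [-0.3709, 0.2548, -0.0082, 0.4145, 0.5808, -0.7006]
q̇ = J⁺·V = [-0.7900, -0.7560, -0.7400, -0.3240, -0.6960]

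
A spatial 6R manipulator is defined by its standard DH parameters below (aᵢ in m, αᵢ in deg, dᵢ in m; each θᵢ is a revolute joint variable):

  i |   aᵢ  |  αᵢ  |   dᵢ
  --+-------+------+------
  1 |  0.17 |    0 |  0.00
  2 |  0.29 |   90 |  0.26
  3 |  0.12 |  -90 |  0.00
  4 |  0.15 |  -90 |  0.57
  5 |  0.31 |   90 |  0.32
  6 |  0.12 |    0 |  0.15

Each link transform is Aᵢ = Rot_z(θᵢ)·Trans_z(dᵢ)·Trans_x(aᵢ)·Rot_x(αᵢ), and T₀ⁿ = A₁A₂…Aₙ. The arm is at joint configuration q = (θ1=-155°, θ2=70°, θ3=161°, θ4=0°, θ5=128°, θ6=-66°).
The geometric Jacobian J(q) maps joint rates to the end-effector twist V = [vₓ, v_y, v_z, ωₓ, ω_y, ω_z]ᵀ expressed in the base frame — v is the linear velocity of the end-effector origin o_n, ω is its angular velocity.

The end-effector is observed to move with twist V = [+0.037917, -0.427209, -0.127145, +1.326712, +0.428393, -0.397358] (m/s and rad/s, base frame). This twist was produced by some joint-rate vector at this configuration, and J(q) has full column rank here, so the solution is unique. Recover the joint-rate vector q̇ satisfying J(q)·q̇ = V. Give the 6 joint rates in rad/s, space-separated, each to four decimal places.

o_n = [0.0615, -0.1216, 0.1302]
J₁: ẑ×o_n = [0.1216, 0.0615, -0.0000], ω = ẑ
J2: z=[0.0000, 0.0000, 1.0000] o=[-0.1541, -0.0718, 0.0000] → [0.0498, 0.2155, -0.0000, 0.0000, 0.0000, 1.0000]
J3: z=[-0.9962, -0.0872, 0.0000] o=[-0.1288, -0.3607, 0.2600] → [0.0113, -0.1293, -0.2216, -0.9962, -0.0872, 0.0000]
J4: z=[-0.0284, 0.3243, -0.9455] o=[-0.1387, -0.2477, 0.2991] → [0.0645, -0.1940, -0.0685, -0.0284, 0.3243, -0.9455]
J5: z=[0.9962, 0.0872, -0.0000] o=[-0.1672, 0.0784, -0.1910] → [0.0280, -0.3200, -0.2192, 0.9962, 0.0872, -0.0000]
J6: z=[-0.0475, 0.5426, 0.8387] o=[0.1742, -0.1527, -0.0222] → [0.0566, -0.0873, 0.0597, -0.0475, 0.5426, 0.8387]
q̇ = J⁺·V = [-0.1040, -0.2950, -0.3880, 0.3300, 0.9710, 0.3740]

-0.1040 -0.2950 -0.3880 0.3300 0.9710 0.3740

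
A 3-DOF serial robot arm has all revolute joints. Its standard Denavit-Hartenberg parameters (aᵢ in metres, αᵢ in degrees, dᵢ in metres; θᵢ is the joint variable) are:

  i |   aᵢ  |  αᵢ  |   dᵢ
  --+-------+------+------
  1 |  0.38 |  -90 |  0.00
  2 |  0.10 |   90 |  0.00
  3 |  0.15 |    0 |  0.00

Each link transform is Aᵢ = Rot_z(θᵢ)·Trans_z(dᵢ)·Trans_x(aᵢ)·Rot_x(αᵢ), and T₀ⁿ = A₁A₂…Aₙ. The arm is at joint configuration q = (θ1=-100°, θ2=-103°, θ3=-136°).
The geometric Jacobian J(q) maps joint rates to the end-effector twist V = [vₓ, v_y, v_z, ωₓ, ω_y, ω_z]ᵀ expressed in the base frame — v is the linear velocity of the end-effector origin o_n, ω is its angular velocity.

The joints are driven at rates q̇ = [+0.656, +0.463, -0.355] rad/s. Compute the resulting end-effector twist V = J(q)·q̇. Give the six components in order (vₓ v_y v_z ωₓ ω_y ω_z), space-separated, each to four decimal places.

0.2717 -0.1221 -0.0369 0.3959 -0.4210 0.7359

o_n = [-0.1689, -0.3579, -0.0077]
J₁: ẑ×o_n = [0.3579, -0.1689, 0.0000], ω = ẑ
J2: z=[0.9848, -0.1736, 0.0000] o=[-0.0660, -0.3742, 0.0000] → [0.0013, 0.0076, -0.0018, 0.9848, -0.1736, 0.0000]
J3: z=[0.1692, 0.9596, -0.2250] o=[-0.0621, -0.3521, 0.0974] → [-0.1022, 0.0418, 0.1015, 0.1692, 0.9596, -0.2250]
V = J·q̇ = [0.2717, -0.1221, -0.0369, 0.3959, -0.4210, 0.7359]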